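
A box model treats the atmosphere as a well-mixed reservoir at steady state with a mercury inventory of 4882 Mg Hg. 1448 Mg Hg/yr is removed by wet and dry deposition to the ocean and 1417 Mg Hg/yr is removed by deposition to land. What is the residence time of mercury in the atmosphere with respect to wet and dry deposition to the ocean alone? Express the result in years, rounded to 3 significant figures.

3.37 yr

Residence time with respect to a single sink: τ = M / F_sink.
τ = 4882 / 1448 = 3.372 yr.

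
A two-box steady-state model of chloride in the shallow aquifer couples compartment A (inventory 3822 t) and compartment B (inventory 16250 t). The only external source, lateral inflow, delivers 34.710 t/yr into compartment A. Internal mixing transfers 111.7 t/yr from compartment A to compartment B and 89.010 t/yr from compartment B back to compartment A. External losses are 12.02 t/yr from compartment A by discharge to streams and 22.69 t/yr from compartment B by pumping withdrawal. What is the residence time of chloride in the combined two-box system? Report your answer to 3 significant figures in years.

578 yr

Treat the two boxes together as one reservoir: the mixing fluxes between them are internal recycling, so τ = ΣM / Σ(external losses).
M_total = 3822 + 16250 = 20072 t.
ΣF_external_out = 12.02 + 22.69 = 34.710 t/yr.
τ = M_total / ΣF_ext = 20072 / 34.710 = 578.3 yr.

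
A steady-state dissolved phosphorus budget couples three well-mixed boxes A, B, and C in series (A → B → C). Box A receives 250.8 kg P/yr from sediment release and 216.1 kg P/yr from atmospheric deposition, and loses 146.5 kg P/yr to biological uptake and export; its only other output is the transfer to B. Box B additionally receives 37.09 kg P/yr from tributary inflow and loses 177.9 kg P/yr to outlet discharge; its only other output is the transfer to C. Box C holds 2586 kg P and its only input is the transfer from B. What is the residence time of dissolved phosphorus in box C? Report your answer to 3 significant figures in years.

14.4 yr

Box A: F(A→B) = (250.8 + 216.1) − 146.5 = 320.40 kg P/yr.
Box B: F(B→C) = (320.40 + 37.09) − 177.9 = 179.59 kg P/yr.
Box C throughput = its input = 179.59 kg P/yr; τ = 2586 / 179.59 = 14.40 yr.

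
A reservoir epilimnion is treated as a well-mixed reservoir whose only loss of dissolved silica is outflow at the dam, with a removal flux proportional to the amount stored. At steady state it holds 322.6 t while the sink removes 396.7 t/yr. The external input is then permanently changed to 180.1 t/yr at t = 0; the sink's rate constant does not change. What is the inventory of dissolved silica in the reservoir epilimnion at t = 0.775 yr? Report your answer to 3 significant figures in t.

The sink rate constant is k = F₀/M₀ = 396.7/322.6 = 1.230 yr⁻¹.
Solving dM/dt = F₁ − kM with M(0) = M₀ gives M(t) = F₁/k + (M₀ − F₁/k)·e^(−kt).
F₁/k = 180.1/1.230 = 146.46 t; kt = 1.230 × 0.775 = 0.9530, e^(−kt) = 0.3856.
M(0.775) = 146.46 + (322.6 − 146.46) × 0.3856 = 146.46 + 67.92 = 214.37 t.

214 t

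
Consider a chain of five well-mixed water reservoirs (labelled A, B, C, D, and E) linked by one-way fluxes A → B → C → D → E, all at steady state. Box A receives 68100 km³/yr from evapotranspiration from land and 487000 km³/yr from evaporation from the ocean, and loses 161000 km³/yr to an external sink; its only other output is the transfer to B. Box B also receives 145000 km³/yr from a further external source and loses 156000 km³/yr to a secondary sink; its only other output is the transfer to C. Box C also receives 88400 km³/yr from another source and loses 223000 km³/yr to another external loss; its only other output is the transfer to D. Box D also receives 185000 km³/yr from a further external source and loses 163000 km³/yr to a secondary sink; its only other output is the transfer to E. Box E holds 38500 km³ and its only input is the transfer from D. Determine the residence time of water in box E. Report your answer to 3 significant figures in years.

Box A: F(A→B) = (68100 + 487000) − 161000 = 394100 km³/yr.
Box B: F(B→C) = (394100 + 145000) − 156000 = 383100 km³/yr.
Box C: F(C→D) = (383100 + 88400) − 223000 = 248500 km³/yr.
Box D: F(D→E) = (248500 + 185000) − 163000 = 270500 km³/yr.
Box E throughput = its input = 270500 km³/yr; τ = 38500 / 270500 = 0.1423 yr.

0.142 yr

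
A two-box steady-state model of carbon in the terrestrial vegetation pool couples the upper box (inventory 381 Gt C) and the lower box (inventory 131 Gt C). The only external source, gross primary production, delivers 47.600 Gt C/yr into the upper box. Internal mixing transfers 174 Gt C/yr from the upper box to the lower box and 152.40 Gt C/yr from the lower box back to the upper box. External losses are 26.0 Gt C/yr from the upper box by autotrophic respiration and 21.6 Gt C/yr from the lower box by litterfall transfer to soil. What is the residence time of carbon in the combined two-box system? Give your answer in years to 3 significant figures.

Treat the two boxes together as one reservoir: the mixing fluxes between them are internal recycling, so τ = ΣM / Σ(external losses).
M_total = 381 + 131 = 512.00 Gt C.
ΣF_external_out = 26.0 + 21.6 = 47.600 Gt C/yr.
τ = M_total / ΣF_ext = 512.00 / 47.600 = 10.76 yr.

10.8 yr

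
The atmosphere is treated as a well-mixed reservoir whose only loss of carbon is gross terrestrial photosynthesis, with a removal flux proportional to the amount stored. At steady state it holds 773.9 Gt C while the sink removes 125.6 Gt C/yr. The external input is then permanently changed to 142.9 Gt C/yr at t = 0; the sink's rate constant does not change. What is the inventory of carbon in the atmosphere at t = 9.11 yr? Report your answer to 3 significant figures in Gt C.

856 Gt C

Residence time τ = M₀/F₀ = 6.162 yr. The eventual steady state is M_∞ = M₀·(F₁/F₀) = 773.9 × 142.9/125.6 = 880.50 Gt C.
The anomaly ΔM(t) = M(t) − M_∞ decays as ΔM₀·e^(−t/τ) with ΔM₀ = 773.9 − 880.50 = −106.6 Gt C.
At t = 9.11 yr, e^(−t/τ) = e^(−1.479) = 0.2280, so ΔM = −24.30 Gt C and M = 880.50 − 24.30 = 856.19 Gt C.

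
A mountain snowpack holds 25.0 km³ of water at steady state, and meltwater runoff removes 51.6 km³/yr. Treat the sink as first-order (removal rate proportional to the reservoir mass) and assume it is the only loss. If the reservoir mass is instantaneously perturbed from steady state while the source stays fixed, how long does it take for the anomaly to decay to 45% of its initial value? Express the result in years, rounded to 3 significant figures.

0.387 yr

For a linear reservoir the anomaly decays as exp(−t/τ) with τ = M/F = 25.0/51.6 = 0.4845 yr.
exp(−t/τ) = 0.45 ⇒ t = −τ ln(0.45) = 0.4845 × 0.7985 = 0.3869 yr.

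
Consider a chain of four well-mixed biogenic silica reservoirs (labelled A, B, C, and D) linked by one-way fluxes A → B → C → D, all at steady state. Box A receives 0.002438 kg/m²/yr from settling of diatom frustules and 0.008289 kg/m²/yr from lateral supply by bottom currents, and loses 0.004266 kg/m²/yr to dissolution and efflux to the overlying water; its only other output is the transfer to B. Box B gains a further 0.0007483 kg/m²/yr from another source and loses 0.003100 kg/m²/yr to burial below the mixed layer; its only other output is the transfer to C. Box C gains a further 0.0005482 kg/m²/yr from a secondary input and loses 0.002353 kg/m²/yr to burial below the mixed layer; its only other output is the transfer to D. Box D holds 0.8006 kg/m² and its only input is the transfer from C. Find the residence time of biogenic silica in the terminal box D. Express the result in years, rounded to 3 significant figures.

Box A: F(A→B) = (0.002438 + 0.008289) − 0.004266 = 0.0064610 kg/m²/yr.
Box B: F(B→C) = (0.0064610 + 0.0007483) − 0.003100 = 0.0041093 kg/m²/yr.
Box C: F(C→D) = (0.0041093 + 0.0005482) − 0.002353 = 0.0023045 kg/m²/yr.
Box D throughput = its input = 0.0023045 kg/m²/yr; τ = 0.8006 / 0.0023045 = 347.4 yr.

347 yr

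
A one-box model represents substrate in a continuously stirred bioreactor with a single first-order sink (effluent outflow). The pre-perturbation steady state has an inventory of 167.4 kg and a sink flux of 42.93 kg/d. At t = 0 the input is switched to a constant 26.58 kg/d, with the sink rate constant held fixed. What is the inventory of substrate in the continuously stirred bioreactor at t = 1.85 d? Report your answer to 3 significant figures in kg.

143 kg

Residence time τ = M₀/F₀ = 3.899 d. The eventual steady state is M_∞ = M₀·(F₁/F₀) = 167.4 × 26.58/42.93 = 103.65 kg.
The anomaly ΔM(t) = M(t) − M_∞ decays as ΔM₀·e^(−t/τ) with ΔM₀ = 167.4 − 103.65 = 63.75 kg.
At t = 1.85 d, e^(−t/τ) = e^(−0.4744) = 0.6222, so ΔM = 39.67 kg and M = 103.65 + 39.67 = 143.32 kg.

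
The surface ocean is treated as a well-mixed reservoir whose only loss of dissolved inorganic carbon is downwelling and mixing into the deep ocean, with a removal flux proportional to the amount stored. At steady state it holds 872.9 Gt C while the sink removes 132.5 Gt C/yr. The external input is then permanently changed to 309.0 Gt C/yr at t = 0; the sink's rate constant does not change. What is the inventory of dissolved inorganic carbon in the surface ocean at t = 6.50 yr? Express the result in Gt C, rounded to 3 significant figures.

1600 Gt C

Residence time τ = M₀/F₀ = 6.588 yr. The eventual steady state is M_∞ = M₀·(F₁/F₀) = 872.9 × 309.0/132.5 = 2035.7 Gt C.
The anomaly ΔM(t) = M(t) − M_∞ decays as ΔM₀·e^(−t/τ) with ΔM₀ = 872.9 − 2035.7 = −1163 Gt C.
At t = 6.50 yr, e^(−t/τ) = e^(−0.9867) = 0.3728, so ΔM = −433.5 Gt C and M = 2035.7 − 433.5 = 1602.2 Gt C.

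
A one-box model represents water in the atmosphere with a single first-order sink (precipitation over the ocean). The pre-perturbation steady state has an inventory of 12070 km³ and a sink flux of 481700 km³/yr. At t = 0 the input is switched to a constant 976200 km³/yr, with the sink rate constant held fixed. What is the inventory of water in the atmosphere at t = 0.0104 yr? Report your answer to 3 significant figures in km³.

The sink rate constant is k = F₀/M₀ = 481700/12070 = 39.91 yr⁻¹.
Solving dM/dt = F₁ − kM with M(0) = M₀ gives M(t) = F₁/k + (M₀ − F₁/k)·e^(−kt).
F₁/k = 976200/39.91 = 24461 km³; kt = 39.91 × 0.0104 = 0.4151, e^(−kt) = 0.6603.
M(0.0104) = 24461 + (12070 − 24461) × 0.6603 = 24461 − 8182 = 16279 km³.

16300 km³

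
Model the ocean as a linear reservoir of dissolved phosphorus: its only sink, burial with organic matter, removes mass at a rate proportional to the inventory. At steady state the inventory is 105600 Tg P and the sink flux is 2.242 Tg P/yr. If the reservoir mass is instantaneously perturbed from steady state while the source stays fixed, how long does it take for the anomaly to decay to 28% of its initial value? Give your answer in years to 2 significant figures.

For a linear reservoir the anomaly decays as exp(−t/τ) with τ = M/F = 105600/2.242 = 47100 yr.
exp(−t/τ) = 0.28 ⇒ t = −τ ln(0.28) = 47100 × 1.273 = 59960 yr.

60000 yr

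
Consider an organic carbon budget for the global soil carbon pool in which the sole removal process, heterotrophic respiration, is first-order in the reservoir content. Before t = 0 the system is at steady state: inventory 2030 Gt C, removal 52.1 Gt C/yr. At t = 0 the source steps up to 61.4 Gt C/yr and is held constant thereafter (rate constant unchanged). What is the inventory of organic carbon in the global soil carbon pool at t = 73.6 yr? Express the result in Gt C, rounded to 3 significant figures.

2340 Gt C

τ = M₀/F₀ = 2030/52.1 = 38.96 yr; rate constant k = 1/τ.
New steady state M_∞ = F₁/k = F₁·τ = 61.4 × 38.96 = 2392.4 Gt C.
M(t) = M_∞ + (M₀ − M_∞)·e^(−t/τ); t/τ = 73.6/38.96 = 1.889, so e^(−t/τ) = 0.1512.
M(t) = 2392.4 − 362.4 × 0.1512 = 2337.6 Gt C.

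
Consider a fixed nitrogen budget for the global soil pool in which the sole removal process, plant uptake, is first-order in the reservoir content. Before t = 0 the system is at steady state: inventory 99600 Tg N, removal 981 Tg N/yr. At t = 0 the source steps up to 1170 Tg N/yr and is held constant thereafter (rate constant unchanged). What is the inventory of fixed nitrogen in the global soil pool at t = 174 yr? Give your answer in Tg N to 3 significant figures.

The sink rate constant is k = F₀/M₀ = 981/99600 = 0.009849 yr⁻¹.
Solving dM/dt = F₁ − kM with M(0) = M₀ gives M(t) = F₁/k + (M₀ − F₁/k)·e^(−kt).
F₁/k = 1170/0.009849 = 118790 Tg N; kt = 0.009849 × 174 = 1.714, e^(−kt) = 0.1802.
M(174) = 118790 + (99600 − 118790) × 0.1802 = 118790 − 3457 = 115330 Tg N.

115000 Tg N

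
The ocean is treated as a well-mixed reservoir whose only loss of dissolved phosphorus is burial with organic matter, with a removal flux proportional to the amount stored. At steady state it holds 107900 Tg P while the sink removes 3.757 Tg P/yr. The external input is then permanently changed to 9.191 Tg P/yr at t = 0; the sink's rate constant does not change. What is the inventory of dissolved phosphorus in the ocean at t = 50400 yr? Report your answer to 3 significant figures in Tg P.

τ = M₀/F₀ = 107900/3.757 = 28720 yr; rate constant k = 1/τ.
New steady state M_∞ = F₁/k = F₁·τ = 9.191 × 28720 = 263960 Tg P.
M(t) = M_∞ + (M₀ − M_∞)·e^(−t/τ); t/τ = 50400/28720 = 1.755, so e^(−t/τ) = 0.1729.
M(t) = 263960 − 156100 × 0.1729 = 236980 Tg P.

237000 Tg P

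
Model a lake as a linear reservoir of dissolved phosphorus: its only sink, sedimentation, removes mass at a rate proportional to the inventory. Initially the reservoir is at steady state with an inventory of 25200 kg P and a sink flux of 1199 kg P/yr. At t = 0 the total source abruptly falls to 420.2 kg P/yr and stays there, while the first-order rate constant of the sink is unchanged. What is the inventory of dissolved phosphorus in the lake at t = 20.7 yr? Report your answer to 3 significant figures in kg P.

The sink rate constant is k = F₀/M₀ = 1199/25200 = 0.04758 yr⁻¹.
Solving dM/dt = F₁ − kM with M(0) = M₀ gives M(t) = F₁/k + (M₀ − F₁/k)·e^(−kt).
F₁/k = 420.2/0.04758 = 8831.6 kg P; kt = 0.04758 × 20.7 = 0.9849, e^(−kt) = 0.3735.
M(20.7) = 8831.6 + (25200 − 8831.6) × 0.3735 = 8831.6 + 6113 = 14945 kg P.

14900 kg P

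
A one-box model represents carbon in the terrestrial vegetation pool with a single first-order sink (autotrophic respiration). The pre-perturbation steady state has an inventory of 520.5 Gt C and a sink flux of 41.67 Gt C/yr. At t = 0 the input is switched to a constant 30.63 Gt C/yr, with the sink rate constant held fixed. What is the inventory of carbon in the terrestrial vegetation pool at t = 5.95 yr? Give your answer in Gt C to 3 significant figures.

468 Gt C

The sink rate constant is k = F₀/M₀ = 41.67/520.5 = 0.08006 yr⁻¹.
Solving dM/dt = F₁ − kM with M(0) = M₀ gives M(t) = F₁/k + (M₀ − F₁/k)·e^(−kt).
F₁/k = 30.63/0.08006 = 382.60 Gt C; kt = 0.08006 × 5.95 = 0.4763, e^(−kt) = 0.6211.
M(5.95) = 382.60 + (520.5 − 382.60) × 0.6211 = 382.60 + 85.64 = 468.24 Gt C.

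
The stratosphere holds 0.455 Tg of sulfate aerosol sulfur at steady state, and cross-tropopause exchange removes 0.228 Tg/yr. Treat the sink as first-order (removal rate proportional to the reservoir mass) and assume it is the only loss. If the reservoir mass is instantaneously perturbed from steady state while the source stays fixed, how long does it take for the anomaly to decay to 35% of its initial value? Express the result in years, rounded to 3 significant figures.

For a linear reservoir the anomaly decays as exp(−t/τ) with τ = M/F = 0.455/0.228 = 1.996 yr.
exp(−t/τ) = 0.35 ⇒ t = −τ ln(0.35) = 1.996 × 1.050 = 2.095 yr.

2.10 yr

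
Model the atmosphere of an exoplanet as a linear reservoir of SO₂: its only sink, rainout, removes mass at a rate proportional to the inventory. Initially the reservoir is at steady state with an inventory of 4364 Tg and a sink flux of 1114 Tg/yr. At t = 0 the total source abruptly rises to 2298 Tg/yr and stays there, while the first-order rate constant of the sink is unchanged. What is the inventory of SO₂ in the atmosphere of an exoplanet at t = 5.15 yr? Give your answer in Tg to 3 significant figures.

τ = M₀/F₀ = 4364/1114 = 3.917 yr; rate constant k = 1/τ.
New steady state M_∞ = F₁/k = F₁·τ = 2298 × 3.917 = 9002.2 Tg.
M(t) = M_∞ + (M₀ − M_∞)·e^(−t/τ); t/τ = 5.15/3.917 = 1.315, so e^(−t/τ) = 0.2686.
M(t) = 9002.2 − 4638 × 0.2686 = 7756.5 Tg.

7760 Tg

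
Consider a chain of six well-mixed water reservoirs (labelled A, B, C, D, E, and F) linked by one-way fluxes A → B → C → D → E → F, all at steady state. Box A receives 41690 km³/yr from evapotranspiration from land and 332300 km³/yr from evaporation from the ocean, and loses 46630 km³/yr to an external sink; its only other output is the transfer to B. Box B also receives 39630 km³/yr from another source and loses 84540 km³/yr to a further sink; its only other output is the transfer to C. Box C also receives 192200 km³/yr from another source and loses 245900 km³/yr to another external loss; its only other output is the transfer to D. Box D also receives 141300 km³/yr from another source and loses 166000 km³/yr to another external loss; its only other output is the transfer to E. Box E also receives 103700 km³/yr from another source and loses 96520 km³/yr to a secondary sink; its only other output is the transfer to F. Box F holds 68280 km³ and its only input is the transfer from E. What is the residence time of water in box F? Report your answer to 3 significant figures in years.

0.323 yr

Box A: F(A→B) = (41690 + 332300) − 46630 = 327360 km³/yr.
Box B: F(B→C) = (327360 + 39630) − 84540 = 282450 km³/yr.
Box C: F(C→D) = (282450 + 192200) − 245900 = 228750 km³/yr.
Box D: F(D→E) = (228750 + 141300) − 166000 = 204050 km³/yr.
Box E: F(E→F) = (204050 + 103700) − 96520 = 211230 km³/yr.
Box F throughput = its input = 211230 km³/yr; τ = 68280 / 211230 = 0.3232 yr.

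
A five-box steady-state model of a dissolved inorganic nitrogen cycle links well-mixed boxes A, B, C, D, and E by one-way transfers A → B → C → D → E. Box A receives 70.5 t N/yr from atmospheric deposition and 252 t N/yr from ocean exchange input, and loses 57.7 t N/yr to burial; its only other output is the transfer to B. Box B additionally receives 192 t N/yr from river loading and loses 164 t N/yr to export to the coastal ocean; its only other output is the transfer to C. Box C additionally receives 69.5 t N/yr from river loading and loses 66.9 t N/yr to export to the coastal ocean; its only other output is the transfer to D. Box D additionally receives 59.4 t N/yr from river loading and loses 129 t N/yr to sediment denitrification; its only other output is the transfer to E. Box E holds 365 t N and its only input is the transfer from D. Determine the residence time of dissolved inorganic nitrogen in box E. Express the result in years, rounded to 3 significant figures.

1.62 yr

Box A: F(A→B) = (70.5 + 252) − 57.7 = 264.80 t N/yr.
Box B: F(B→C) = (264.80 + 192) − 164 = 292.80 t N/yr.
Box C: F(C→D) = (292.80 + 69.5) − 66.9 = 295.40 t N/yr.
Box D: F(D→E) = (295.40 + 59.4) − 129 = 225.80 t N/yr.
Box E throughput = its input = 225.80 t N/yr; τ = 365 / 225.80 = 1.616 yr.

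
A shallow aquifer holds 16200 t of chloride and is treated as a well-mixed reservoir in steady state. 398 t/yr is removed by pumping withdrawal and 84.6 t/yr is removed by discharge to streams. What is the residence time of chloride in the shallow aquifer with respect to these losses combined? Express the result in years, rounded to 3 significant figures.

Total removal = 398.0 + 84.60 = 482.60 t/yr.
τ = M / ΣF_out = 16200 / 482.60 = 33.57 yr.

33.6 yr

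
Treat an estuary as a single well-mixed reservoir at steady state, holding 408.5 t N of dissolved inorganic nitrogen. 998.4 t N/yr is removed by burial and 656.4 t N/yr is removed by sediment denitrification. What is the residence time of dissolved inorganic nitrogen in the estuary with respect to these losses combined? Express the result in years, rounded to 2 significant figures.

0.25 yr

Total removal = 998.4 + 656.4 = 1654.8 t N/yr.
τ = M / ΣF_out = 408.5 / 1654.8 = 0.2469 yr.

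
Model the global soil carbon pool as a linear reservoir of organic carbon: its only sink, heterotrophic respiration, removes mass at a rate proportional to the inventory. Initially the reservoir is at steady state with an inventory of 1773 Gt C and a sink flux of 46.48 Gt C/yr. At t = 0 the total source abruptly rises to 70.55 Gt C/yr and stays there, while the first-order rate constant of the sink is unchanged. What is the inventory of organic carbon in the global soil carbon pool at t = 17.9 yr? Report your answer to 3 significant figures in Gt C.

2120 Gt C

τ = M₀/F₀ = 1773/46.48 = 38.15 yr; rate constant k = 1/τ.
New steady state M_∞ = F₁/k = F₁·τ = 70.55 × 38.15 = 2691.2 Gt C.
M(t) = M_∞ + (M₀ − M_∞)·e^(−t/τ); t/τ = 17.9/38.15 = 0.4693, so e^(−t/τ) = 0.6255.
M(t) = 2691.2 − 918.2 × 0.6255 = 2116.9 Gt C.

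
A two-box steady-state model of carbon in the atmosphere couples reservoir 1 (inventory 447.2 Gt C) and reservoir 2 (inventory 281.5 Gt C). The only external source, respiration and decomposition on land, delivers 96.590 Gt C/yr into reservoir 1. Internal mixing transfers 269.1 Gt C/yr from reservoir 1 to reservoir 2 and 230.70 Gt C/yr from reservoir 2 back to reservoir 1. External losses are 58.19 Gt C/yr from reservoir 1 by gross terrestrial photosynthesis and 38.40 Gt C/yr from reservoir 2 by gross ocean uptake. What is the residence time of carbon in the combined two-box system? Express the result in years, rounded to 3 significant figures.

Residence time in the combined system uses the total inventory and the total *external* removal — internal exchanges between the two boxes cancel.
M_total = 447.2 + 281.5 = 728.70 Gt C.
ΣF_external_out = 58.19 + 38.40 = 96.590 Gt C/yr.
τ = M_total / ΣF_ext = 728.70 / 96.590 = 7.544 yr.

7.54 yr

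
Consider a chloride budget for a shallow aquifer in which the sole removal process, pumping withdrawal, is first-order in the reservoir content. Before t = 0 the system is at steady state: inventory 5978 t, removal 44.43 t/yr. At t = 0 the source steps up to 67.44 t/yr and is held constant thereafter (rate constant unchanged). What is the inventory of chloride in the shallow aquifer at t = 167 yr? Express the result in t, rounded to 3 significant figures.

The sink rate constant is k = F₀/M₀ = 44.43/5978 = 0.007432 yr⁻¹.
Solving dM/dt = F₁ − kM with M(0) = M₀ gives M(t) = F₁/k + (M₀ − F₁/k)·e^(−kt).
F₁/k = 67.44/0.007432 = 9074.0 t; kt = 0.007432 × 167 = 1.241, e^(−kt) = 0.2890.
M(167) = 9074.0 + (5978 − 9074.0) × 0.2890 = 9074.0 − 894.9 = 8179.1 t.

8180 t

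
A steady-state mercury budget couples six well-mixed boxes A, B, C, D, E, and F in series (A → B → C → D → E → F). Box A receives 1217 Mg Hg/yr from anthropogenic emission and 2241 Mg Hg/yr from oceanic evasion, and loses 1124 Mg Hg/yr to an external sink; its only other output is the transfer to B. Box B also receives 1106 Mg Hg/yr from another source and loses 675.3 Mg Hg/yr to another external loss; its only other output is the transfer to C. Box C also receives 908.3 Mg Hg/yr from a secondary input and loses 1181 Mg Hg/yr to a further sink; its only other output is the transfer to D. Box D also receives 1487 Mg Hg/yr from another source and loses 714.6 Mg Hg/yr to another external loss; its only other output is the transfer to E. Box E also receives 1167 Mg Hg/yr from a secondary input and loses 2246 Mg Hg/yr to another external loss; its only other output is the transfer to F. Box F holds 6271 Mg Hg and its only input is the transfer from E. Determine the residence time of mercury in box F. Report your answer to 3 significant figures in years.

Box A: F(A→B) = (1217 + 2241) − 1124 = 2334.0 Mg Hg/yr.
Box B: F(B→C) = (2334.0 + 1106) − 675.3 = 2764.7 Mg Hg/yr.
Box C: F(C→D) = (2764.7 + 908.3) − 1181 = 2492.0 Mg Hg/yr.
Box D: F(D→E) = (2492.0 + 1487) − 714.6 = 3264.4 Mg Hg/yr.
Box E: F(E→F) = (3264.4 + 1167) − 2246 = 2185.4 Mg Hg/yr.
Box F throughput = its input = 2185.4 Mg Hg/yr; τ = 6271 / 2185.4 = 2.869 yr.

2.87 yr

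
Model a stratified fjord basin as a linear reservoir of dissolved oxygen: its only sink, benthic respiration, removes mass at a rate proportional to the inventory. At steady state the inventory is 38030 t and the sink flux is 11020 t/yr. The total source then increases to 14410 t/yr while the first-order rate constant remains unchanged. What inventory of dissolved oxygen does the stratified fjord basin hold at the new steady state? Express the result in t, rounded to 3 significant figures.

49700 t

Rate constant k = F/M = 11020 / 38030 = 0.2898 yr⁻¹.
At the new steady state, source = k·M_new ⇒ M_new = 14410 / 0.2898 = 49730 t.
(Equivalently M_new = M × F_new/F_old = 38030 × 14410/11020.)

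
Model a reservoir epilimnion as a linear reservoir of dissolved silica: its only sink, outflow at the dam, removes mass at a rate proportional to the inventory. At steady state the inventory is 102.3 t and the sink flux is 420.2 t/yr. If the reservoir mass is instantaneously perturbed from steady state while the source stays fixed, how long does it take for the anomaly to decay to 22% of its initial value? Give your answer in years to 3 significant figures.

For a linear reservoir the anomaly decays as exp(−t/τ) with τ = M/F = 102.3/420.2 = 0.2435 yr.
exp(−t/τ) = 0.22 ⇒ t = −τ ln(0.22) = 0.2435 × 1.514 = 0.3686 yr.

0.369 yr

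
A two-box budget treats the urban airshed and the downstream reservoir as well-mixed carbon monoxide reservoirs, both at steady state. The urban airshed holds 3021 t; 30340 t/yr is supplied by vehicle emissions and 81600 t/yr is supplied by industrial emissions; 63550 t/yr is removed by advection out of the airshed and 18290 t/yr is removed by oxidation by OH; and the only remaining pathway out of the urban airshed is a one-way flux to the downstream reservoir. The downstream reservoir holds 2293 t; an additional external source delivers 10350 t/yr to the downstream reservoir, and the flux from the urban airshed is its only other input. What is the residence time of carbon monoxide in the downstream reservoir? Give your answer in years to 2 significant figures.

Balance the urban airshed: ΣF_in = 30340 + 81600 = 111940 t/yr.
Flux to the downstream reservoir = ΣF_in − (63550 + 18290) = 30100 t/yr.
Total input to the downstream reservoir = 30100 + 10350 = 40450 t/yr; at steady state this equals its total output.
τ = M / F = 2293 / 40450 = 0.05669 yr.

0.057 yr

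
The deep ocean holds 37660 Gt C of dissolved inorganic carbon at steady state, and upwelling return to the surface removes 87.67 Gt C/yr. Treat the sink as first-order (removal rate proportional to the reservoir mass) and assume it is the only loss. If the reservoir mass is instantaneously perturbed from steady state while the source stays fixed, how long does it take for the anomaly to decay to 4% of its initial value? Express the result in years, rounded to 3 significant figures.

1380 yr

For a linear reservoir the anomaly decays as exp(−t/τ) with τ = M/F = 37660/87.67 = 429.6 yr.
exp(−t/τ) = 0.04 ⇒ t = −τ ln(0.04) = 429.6 × 3.219 = 1383 yr.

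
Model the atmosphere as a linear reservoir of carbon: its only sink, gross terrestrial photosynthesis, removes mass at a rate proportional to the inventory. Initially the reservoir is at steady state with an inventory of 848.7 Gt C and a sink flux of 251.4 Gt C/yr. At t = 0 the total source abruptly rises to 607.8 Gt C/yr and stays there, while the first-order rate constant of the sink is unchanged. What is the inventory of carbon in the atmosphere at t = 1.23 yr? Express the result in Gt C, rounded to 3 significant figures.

The sink rate constant is k = F₀/M₀ = 251.4/848.7 = 0.2962 yr⁻¹.
Solving dM/dt = F₁ − kM with M(0) = M₀ gives M(t) = F₁/k + (M₀ − F₁/k)·e^(−kt).
F₁/k = 607.8/0.2962 = 2051.9 Gt C; kt = 0.2962 × 1.23 = 0.3643, e^(−kt) = 0.6946.
M(1.23) = 2051.9 + (848.7 − 2051.9) × 0.6946 = 2051.9 − 835.8 = 1216.1 Gt C.

1220 Gt C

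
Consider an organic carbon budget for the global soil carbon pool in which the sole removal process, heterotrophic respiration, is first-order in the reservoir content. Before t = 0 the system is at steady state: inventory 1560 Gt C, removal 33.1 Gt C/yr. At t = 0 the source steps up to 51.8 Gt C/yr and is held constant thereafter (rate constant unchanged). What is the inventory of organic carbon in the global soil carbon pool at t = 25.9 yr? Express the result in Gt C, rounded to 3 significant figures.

1930 Gt C

τ = M₀/F₀ = 1560/33.1 = 47.13 yr; rate constant k = 1/τ.
New steady state M_∞ = F₁/k = F₁·τ = 51.8 × 47.13 = 2441.3 Gt C.
M(t) = M_∞ + (M₀ − M_∞)·e^(−t/τ); t/τ = 25.9/47.13 = 0.5495, so e^(−t/τ) = 0.5772.
M(t) = 2441.3 − 881.3 × 0.5772 = 1932.6 Gt C.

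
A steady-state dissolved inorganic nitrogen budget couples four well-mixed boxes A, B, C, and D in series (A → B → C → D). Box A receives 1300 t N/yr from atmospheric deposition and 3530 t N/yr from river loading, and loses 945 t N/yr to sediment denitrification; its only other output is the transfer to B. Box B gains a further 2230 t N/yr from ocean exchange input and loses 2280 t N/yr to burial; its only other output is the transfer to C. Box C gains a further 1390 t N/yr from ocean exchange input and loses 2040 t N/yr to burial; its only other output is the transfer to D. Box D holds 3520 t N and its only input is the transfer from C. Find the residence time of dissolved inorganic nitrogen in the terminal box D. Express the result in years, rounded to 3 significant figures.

1.11 yr

Box A: F(A→B) = (1300 + 3530) − 945 = 3885.0 t N/yr.
Box B: F(B→C) = (3885.0 + 2230) − 2280 = 3835.0 t N/yr.
Box C: F(C→D) = (3835.0 + 1390) − 2040 = 3185.0 t N/yr.
Box D throughput = its input = 3185.0 t N/yr; τ = 3520 / 3185.0 = 1.105 yr.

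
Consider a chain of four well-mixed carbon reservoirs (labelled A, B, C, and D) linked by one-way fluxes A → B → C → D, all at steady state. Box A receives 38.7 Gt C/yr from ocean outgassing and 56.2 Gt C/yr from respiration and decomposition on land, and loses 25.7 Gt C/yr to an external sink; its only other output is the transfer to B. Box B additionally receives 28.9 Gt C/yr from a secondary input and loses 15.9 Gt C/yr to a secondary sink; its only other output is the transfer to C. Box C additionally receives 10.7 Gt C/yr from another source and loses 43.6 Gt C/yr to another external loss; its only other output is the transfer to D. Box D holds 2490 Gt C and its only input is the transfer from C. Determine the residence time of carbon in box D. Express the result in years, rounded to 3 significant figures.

Box A: F(A→B) = (38.7 + 56.2) − 25.7 = 69.200 Gt C/yr.
Box B: F(B→C) = (69.200 + 28.9) − 15.9 = 82.200 Gt C/yr.
Box C: F(C→D) = (82.200 + 10.7) − 43.6 = 49.300 Gt C/yr.
Box D throughput = its input = 49.300 Gt C/yr; τ = 2490 / 49.300 = 50.51 yr.

50.5 yr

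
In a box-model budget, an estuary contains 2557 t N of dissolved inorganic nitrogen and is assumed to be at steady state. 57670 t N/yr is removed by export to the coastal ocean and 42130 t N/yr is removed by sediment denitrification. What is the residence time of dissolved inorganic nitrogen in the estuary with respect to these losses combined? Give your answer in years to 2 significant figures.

Total removal = 57670 + 42130 = 99800 t N/yr.
τ = M / ΣF_out = 2557 / 99800 = 0.02562 yr.

0.026 yr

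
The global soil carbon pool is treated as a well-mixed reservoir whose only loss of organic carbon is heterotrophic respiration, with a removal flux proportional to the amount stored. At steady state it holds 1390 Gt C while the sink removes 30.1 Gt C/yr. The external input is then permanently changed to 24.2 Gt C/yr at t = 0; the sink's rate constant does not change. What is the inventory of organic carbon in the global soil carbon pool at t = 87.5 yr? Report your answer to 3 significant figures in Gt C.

1160 Gt C

τ = M₀/F₀ = 1390/30.1 = 46.18 yr; rate constant k = 1/τ.
New steady state M_∞ = F₁/k = F₁·τ = 24.2 × 46.18 = 1117.5 Gt C.
M(t) = M_∞ + (M₀ − M_∞)·e^(−t/τ); t/τ = 87.5/46.18 = 1.895, so e^(−t/τ) = 0.1504.
M(t) = 1117.5 + 272.5 × 0.1504 = 1158.5 Gt C.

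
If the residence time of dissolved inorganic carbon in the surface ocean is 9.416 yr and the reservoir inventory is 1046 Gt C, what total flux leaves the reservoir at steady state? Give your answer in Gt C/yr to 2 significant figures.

F = M / τ = 1046 / 9.416 = 111.1 Gt C/yr.

110 Gt C/yr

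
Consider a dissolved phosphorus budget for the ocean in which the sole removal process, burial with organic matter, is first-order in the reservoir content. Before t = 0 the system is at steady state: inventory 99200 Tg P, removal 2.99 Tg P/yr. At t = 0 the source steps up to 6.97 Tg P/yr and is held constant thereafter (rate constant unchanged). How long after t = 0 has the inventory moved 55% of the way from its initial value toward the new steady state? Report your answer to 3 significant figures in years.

τ = M₀/F₀ = 99200/2.99 = 33180 yr.
The remaining gap fraction is e^(−t/τ); 55% covered ⇒ e^(−t/τ) = 0.450.
t = −τ ln(0.450) = 33180 × 0.7985 = 26490 yr.

26500 yr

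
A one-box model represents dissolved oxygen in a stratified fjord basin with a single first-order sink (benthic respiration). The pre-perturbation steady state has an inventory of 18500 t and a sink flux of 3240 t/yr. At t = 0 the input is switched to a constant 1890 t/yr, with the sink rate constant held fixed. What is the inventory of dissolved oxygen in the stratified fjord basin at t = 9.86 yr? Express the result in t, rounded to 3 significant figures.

τ = M₀/F₀ = 18500/3240 = 5.710 yr; rate constant k = 1/τ.
New steady state M_∞ = F₁/k = F₁·τ = 1890 × 5.710 = 10792 t.
M(t) = M_∞ + (M₀ − M_∞)·e^(−t/τ); t/τ = 9.86/5.710 = 1.727, so e^(−t/τ) = 0.1778.
M(t) = 10792 + 7708 × 0.1778 = 12163 t.

12200 t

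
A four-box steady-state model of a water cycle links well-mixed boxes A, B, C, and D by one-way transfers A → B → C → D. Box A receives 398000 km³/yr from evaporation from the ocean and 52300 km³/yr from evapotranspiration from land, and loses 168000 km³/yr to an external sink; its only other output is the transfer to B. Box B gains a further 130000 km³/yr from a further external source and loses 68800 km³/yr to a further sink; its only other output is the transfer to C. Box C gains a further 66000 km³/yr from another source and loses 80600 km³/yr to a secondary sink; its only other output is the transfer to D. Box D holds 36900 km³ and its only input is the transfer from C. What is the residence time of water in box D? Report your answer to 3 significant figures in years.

Box A: F(A→B) = (398000 + 52300) − 168000 = 282300 km³/yr.
Box B: F(B→C) = (282300 + 130000) − 68800 = 343500 km³/yr.
Box C: F(C→D) = (343500 + 66000) − 80600 = 328900 km³/yr.
Box D throughput = its input = 328900 km³/yr; τ = 36900 / 328900 = 0.1122 yr.

0.112 yr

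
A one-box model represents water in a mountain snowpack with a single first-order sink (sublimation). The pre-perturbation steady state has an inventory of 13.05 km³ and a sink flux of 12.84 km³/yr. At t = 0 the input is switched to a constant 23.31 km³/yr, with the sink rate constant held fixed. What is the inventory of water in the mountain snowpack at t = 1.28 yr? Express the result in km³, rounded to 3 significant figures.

20.7 km³

τ = M₀/F₀ = 13.05/12.84 = 1.016 yr; rate constant k = 1/τ.
New steady state M_∞ = F₁/k = F₁·τ = 23.31 × 1.016 = 23.691 km³.
M(t) = M_∞ + (M₀ − M_∞)·e^(−t/τ); t/τ = 1.28/1.016 = 1.259, so e^(−t/τ) = 0.2838.
M(t) = 23.691 − 10.64 × 0.2838 = 20.671 km³.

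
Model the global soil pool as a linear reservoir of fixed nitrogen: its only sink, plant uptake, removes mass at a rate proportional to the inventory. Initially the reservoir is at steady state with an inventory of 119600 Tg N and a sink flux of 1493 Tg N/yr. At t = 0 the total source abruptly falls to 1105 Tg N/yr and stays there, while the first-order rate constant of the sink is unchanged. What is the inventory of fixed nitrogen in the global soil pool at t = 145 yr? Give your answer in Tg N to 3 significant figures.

The sink rate constant is k = F₀/M₀ = 1493/119600 = 0.01248 yr⁻¹.
Solving dM/dt = F₁ − kM with M(0) = M₀ gives M(t) = F₁/k + (M₀ − F₁/k)·e^(−kt).
F₁/k = 1105/0.01248 = 88518 Tg N; kt = 0.01248 × 145 = 1.810, e^(−kt) = 0.1636.
M(145) = 88518 + (119600 − 88518) × 0.1636 = 88518 + 5086 = 93605 Tg N.

93600 Tg N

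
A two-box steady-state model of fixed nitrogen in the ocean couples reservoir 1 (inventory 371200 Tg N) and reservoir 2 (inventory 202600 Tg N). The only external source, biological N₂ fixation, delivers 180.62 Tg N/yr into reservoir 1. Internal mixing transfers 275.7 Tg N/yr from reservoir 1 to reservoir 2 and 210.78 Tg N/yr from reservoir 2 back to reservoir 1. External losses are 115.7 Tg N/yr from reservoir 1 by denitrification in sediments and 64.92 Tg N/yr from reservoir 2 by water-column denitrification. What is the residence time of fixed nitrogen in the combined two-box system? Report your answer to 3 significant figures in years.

3180 yr

Treat the two boxes together as one reservoir: the mixing fluxes between them are internal recycling, so τ = ΣM / Σ(external losses).
M_total = 371200 + 202600 = 573800 Tg N.
ΣF_external_out = 115.7 + 64.92 = 180.62 Tg N/yr.
τ = M_total / ΣF_ext = 573800 / 180.62 = 3177 yr.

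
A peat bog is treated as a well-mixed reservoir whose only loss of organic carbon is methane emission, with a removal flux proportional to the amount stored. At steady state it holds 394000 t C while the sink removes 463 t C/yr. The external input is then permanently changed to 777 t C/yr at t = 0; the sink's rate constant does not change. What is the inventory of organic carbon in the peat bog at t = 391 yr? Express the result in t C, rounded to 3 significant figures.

492000 t C

Residence time τ = M₀/F₀ = 851.0 yr. The eventual steady state is M_∞ = M₀·(F₁/F₀) = 394000 × 777/463 = 661210 t C.
The anomaly ΔM(t) = M(t) − M_∞ decays as ΔM₀·e^(−t/τ) with ΔM₀ = 394000 − 661210 = −267200 t C.
At t = 391 yr, e^(−t/τ) = e^(−0.4595) = 0.6316, so ΔM = −168800 t C and M = 661210 − 168800 = 492430 t C.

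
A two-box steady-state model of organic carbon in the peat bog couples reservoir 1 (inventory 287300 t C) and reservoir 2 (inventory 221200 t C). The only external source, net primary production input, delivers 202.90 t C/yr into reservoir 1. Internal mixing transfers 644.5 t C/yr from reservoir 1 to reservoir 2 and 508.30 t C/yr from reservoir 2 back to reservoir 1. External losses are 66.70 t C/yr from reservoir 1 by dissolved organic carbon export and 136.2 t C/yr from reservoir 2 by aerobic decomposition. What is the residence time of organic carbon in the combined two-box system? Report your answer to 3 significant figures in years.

For the system as a whole, the A↔B exchange is internal and contributes nothing to the throughput; only the external sinks remove mass.
M_total = 287300 + 221200 = 508500 t C.
ΣF_external_out = 66.70 + 136.2 = 202.90 t C/yr.
τ = M_total / ΣF_ext = 508500 / 202.90 = 2506 yr.

2510 yr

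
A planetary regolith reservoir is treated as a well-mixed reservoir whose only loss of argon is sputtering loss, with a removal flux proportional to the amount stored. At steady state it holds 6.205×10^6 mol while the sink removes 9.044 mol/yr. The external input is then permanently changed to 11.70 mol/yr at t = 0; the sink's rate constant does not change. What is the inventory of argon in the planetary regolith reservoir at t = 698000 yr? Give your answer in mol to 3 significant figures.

7.37×10^6 mol

The sink rate constant is k = F₀/M₀ = 9.044/6.205×10^6 = 1.458×10^-6 yr⁻¹.
Solving dM/dt = F₁ − kM with M(0) = M₀ gives M(t) = F₁/k + (M₀ − F₁/k)·e^(−kt).
F₁/k = 11.70/1.458×10^-6 = 8.0273×10^6 mol; kt = 1.458×10^-6 × 698000 = 1.017, e^(−kt) = 0.3615.
M(698000) = 8.0273×10^6 + (6.205×10^6 − 8.0273×10^6) × 0.3615 = 8.0273×10^6 − 658800 = 7.3684×10^6 mol.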